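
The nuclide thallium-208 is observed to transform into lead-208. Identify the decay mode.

ΔA = 208 − 208 = 0; ΔZ = 82 − 81 = +1.
A is unchanged and Z rises by 1 — a neutron has become a proton (β⁻ decay).

beta-minus decay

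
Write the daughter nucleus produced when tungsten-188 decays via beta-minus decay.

Re-188

Beta-minus decay: mass number changes by +0, atomic number by +1.
A: 188 = 188; Z: 74 + 1 = 75.
Z = 75 is rhenium, so the daughter is rhenium-188.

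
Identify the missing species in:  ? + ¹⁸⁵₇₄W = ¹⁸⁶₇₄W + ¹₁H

deuteron

Conserve mass number: A + 185 = 186 + 1, so A = 2.
Conserve atomic number: Z + 74 = 74 + 1, so Z = 1.
A = 2 and Z = 1 is ²₁H — a deuteron.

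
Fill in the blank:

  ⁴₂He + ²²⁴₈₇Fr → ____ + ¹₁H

Ra-227

Conserve mass number: 4 + 224 = A + 1, so A = 227.
Conserve atomic number: 2 + 87 = Z + 1, so Z = 88.
Z = 88 is radium, so the species is ²²⁷₈₈Ra.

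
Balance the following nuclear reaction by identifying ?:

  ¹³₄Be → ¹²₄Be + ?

Conserve mass number: 13 = 12 + A, so A = 1.
Conserve atomic number: 4 = 4 + Z, so Z = 0.
A = 1 and Z = 0 is ¹₀n — a neutron.

neutron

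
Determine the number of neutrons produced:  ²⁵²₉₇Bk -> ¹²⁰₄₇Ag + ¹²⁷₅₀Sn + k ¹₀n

5

Conserve mass number: 252 = 120 + 127 + k, so k = 252 − 247 = 5.
Check atomic number: 97 = 47 + 50 + 0 = 97. ✓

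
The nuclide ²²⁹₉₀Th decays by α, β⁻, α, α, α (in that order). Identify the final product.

Bi-213

Start: (A, Z) = (229, 90).
After α: (225, 88).
After β⁻: (225, 89).
After α: (221, 87).
After α: (217, 85).
After α: (213, 83).
Z = 83 is bismuth.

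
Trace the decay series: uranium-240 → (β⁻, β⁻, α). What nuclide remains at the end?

U-236

Start: (A, Z) = (240, 92).
After β⁻: (240, 93).
After β⁻: (240, 94).
After α: (236, 92).
Z = 92 is uranium.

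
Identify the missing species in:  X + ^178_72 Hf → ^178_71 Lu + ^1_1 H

neutron

Conserve mass number: A + 178 = 178 + 1, so A = 1.
Conserve atomic number: Z + 72 = 71 + 1, so Z = 0.
A = 1 and Z = 0 is ^1_0 n — a neutron.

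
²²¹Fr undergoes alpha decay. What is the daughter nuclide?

Alpha decay: mass number changes by -4, atomic number by -2.
A: 221 − 4 = 217; Z: 87 − 2 = 85.
Z = 85 is astatine, so the daughter is ²¹⁷At.

At-217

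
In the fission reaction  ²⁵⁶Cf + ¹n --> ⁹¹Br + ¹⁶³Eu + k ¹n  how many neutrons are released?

Conserve mass number: 257 = 91 + 163 + k, so k = 257 − 254 = 3.
Check atomic number: 98 = 35 + 63 + 0 = 98. ✓

3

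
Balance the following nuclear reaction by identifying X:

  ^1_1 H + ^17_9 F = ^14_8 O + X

alpha particle

Conserve mass number: 1 + 17 = 14 + A, so A = 4.
Conserve atomic number: 1 + 9 = 8 + Z, so Z = 2.
A = 4 and Z = 2 is ^4_2 He — an alpha particle.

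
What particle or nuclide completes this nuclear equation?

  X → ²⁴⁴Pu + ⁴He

Cm-248

Conserve mass number: A = 244 + 4, so A = 248.
Conserve atomic number: Z = 94 + 2, so Z = 96.
Z = 96 is curium, so the species is ²⁴⁸Cm.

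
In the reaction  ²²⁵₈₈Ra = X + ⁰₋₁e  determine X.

Conserve mass number: 225 = A + 0, so A = 225.
Conserve atomic number: 88 = Z − 1, so Z = 89.
Z = 89 is actinium, so the species is ²²⁵₈₉Ac.

Ac-225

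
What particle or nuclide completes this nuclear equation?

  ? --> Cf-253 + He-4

Fm-257

Conserve mass number: A = 253 + 4, so A = 257.
Conserve atomic number: Z = 98 + 2, so Z = 100.
Z = 100 is fermium, so the species is Fm-257.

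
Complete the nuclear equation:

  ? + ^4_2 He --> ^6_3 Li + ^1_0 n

Conserve mass number: A + 4 = 6 + 1, so A = 3.
Conserve atomic number: Z + 2 = 3 + 0, so Z = 1.
A = 3 and Z = 1 is ^3_1 H — a triton.

triton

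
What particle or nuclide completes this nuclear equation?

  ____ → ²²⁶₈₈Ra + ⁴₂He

Conserve mass number: A = 226 + 4, so A = 230.
Conserve atomic number: Z = 88 + 2, so Z = 90.
Z = 90 is thorium, so the species is ²³⁰₉₀Th.

Th-230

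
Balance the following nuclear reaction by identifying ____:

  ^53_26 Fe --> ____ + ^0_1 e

Mn-53

Conserve mass number: 53 = A + 0, so A = 53.
Conserve atomic number: 26 = Z + 1, so Z = 25.
Z = 25 is manganese, so the species is ^53_25 Mn.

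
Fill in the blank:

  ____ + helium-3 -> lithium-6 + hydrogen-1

Conserve mass number: A + 3 = 6 + 1, so A = 4.
Conserve atomic number: Z + 2 = 3 + 1, so Z = 2.
A = 4 and Z = 2 is helium-4 — an alpha particle.

alpha particle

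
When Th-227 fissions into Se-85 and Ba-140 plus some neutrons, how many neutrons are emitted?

Conserve mass number: 227 = 85 + 140 + k, so k = 227 − 225 = 2.
Check atomic number: 90 = 34 + 56 + 0 = 90. ✓

2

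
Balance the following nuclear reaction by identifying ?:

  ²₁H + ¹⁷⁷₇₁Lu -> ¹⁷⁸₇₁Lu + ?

Conserve mass number: 2 + 177 = 178 + A, so A = 1.
Conserve atomic number: 1 + 71 = 71 + Z, so Z = 1.
A = 1 and Z = 1 is ¹₁H — a proton.

proton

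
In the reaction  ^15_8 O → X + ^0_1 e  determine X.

Conserve mass number: 15 = A + 0, so A = 15.
Conserve atomic number: 8 = Z + 1, so Z = 7.
Z = 7 is nitrogen, so the species is ^15_7 N.

N-15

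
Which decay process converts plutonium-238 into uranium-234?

ΔA = 234 − 238 = -4; ΔZ = 92 − 94 = -2.
A drops by 4 and Z drops by 2 — the signature of alpha emission.

alpha decay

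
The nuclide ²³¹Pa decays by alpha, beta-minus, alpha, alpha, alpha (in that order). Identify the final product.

Start: (A, Z) = (231, 91).
After α: (227, 89).
After β⁻: (227, 90).
After α: (223, 88).
After α: (219, 86).
After α: (215, 84).
Z = 84 is polonium.

Po-215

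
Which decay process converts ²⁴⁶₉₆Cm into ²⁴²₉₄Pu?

alpha decay

ΔA = 242 − 246 = -4; ΔZ = 94 − 96 = -2.
A drops by 4 and Z drops by 2 — the signature of alpha emission.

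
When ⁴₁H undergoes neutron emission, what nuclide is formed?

H-3

Neutron emission: mass number changes by -1, atomic number by +0.
A: 4 − 1 = 3; Z: 1 = 1.
Z = 1 is hydrogen, so the daughter is ³₁H.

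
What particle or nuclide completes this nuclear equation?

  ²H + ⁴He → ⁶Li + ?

Conserve mass number: 2 + 4 = 6 + A, so A = 0.
Conserve atomic number: 1 + 2 = 3 + Z, so Z = 0.
A = 0 and Z = 0 is γ — a gamma ray.

gamma ray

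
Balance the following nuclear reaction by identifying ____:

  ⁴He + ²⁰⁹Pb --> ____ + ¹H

Conserve mass number: 4 + 209 = A + 1, so A = 212.
Conserve atomic number: 2 + 82 = Z + 1, so Z = 83.
Z = 83 is bismuth, so the species is ²¹²Bi.

Bi-212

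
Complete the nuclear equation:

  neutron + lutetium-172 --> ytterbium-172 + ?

Conserve mass number: 1 + 172 = 172 + A, so A = 1.
Conserve atomic number: 0 + 71 = 70 + Z, so Z = 1.
A = 1 and Z = 1 is hydrogen-1 — a proton.

proton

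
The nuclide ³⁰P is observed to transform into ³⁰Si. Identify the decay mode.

ΔA = 30 − 30 = 0; ΔZ = 14 − 15 = -1.
A is unchanged and Z drops by 1 — a proton has become a neutron (β⁺ emission or electron capture).

beta-plus decay or electron capture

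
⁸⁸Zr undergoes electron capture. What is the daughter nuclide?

Y-88

Electron capture: mass number changes by +0, atomic number by -1.
A: 88 = 88; Z: 40 − 1 = 39.
Z = 39 is yttrium, so the daughter is ⁸⁸Y.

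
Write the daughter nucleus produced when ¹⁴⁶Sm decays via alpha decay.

Alpha decay: mass number changes by -4, atomic number by -2.
A: 146 − 4 = 142; Z: 62 − 2 = 60.
Z = 60 is neodymium, so the daughter is ¹⁴²Nd.

Nd-142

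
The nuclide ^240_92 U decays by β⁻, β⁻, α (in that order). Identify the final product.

Start: (A, Z) = (240, 92).
After β⁻: (240, 93).
After β⁻: (240, 94).
After α: (236, 92).
Z = 92 is uranium.

U-236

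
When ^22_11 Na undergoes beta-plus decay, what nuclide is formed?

Ne-22

Beta-plus decay: mass number changes by +0, atomic number by -1.
A: 22 = 22; Z: 11 − 1 = 10.
Z = 10 is neon, so the daughter is ^22_10 Ne.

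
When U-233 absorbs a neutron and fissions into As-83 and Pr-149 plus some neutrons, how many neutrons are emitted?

2

Conserve mass number: 234 = 83 + 149 + k, so k = 234 − 232 = 2.
Check atomic number: 92 = 33 + 59 + 0 = 92. ✓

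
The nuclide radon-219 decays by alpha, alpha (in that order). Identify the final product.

Pb-211

Start: (A, Z) = (219, 86).
After α: (215, 84).
After α: (211, 82).
Z = 82 is lead.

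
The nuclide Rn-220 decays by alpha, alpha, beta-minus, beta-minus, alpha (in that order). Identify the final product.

Pb-208

Start: (A, Z) = (220, 86).
After α: (216, 84).
After α: (212, 82).
After β⁻: (212, 83).
After β⁻: (212, 84).
After α: (208, 82).
Z = 82 is lead.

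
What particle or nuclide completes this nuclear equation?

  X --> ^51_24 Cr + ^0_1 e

Mn-51

Conserve mass number: A = 51 + 0, so A = 51.
Conserve atomic number: Z = 24 + 1, so Z = 25.
Z = 25 is manganese, so the species is ^51_25 Mn.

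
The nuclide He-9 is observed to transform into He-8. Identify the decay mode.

neutron emission

ΔA = 8 − 9 = -1; ΔZ = 2 − 2 = +0.
A drops by 1 with Z unchanged — a neutron was emitted.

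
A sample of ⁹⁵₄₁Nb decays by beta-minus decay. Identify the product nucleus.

Beta-minus decay: mass number changes by +0, atomic number by +1.
A: 95 = 95; Z: 41 + 1 = 42.
Z = 42 is molybdenum, so the daughter is ⁹⁵₄₂Mo.

Mo-95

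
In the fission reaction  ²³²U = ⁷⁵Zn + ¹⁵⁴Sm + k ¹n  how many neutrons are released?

3

Conserve mass number: 232 = 75 + 154 + k, so k = 232 − 229 = 3.
Check atomic number: 92 = 30 + 62 + 0 = 92. ✓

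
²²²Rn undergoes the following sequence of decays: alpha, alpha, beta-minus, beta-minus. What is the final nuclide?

Po-214

Start: (A, Z) = (222, 86).
After α: (218, 84).
After α: (214, 82).
After β⁻: (214, 83).
After β⁻: (214, 84).
Z = 84 is polonium.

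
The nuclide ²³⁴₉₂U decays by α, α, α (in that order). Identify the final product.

Start: (A, Z) = (234, 92).
After α: (230, 90).
After α: (226, 88).
After α: (222, 86).
Z = 86 is radon.

Rn-222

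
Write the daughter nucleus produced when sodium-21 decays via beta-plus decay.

Ne-21

Beta-plus decay: mass number changes by +0, atomic number by -1.
A: 21 = 21; Z: 11 − 1 = 10.
Z = 10 is neon, so the daughter is neon-21.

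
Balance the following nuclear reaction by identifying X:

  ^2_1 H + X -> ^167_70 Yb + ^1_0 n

Tm-166

Conserve mass number: 2 + A = 167 + 1, so A = 166.
Conserve atomic number: 1 + Z = 70 + 0, so Z = 69.
Z = 69 is thulium, so the species is ^166_69 Tm.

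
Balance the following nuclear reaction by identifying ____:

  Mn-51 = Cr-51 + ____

Conserve mass number: 51 = 51 + A, so A = 0.
Conserve atomic number: 25 = 24 + Z, so Z = 1.
A = 0 and Z = 1 is e⁺ — a positron.

positron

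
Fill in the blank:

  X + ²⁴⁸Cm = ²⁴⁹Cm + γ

neutron

Conserve mass number: A + 248 = 249 + 0, so A = 1.
Conserve atomic number: Z + 96 = 96 + 0, so Z = 0.
A = 1 and Z = 0 is ¹n — a neutron.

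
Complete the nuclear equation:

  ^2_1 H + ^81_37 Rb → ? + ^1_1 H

Rb-82

Conserve mass number: 2 + 81 = A + 1, so A = 82.
Conserve atomic number: 1 + 37 = Z + 1, so Z = 37.
Z = 37 is rubidium, so the species is ^82_37 Rb.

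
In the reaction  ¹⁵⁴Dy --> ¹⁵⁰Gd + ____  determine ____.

alpha particle

Conserve mass number: 154 = 150 + A, so A = 4.
Conserve atomic number: 66 = 64 + Z, so Z = 2.
A = 4 and Z = 2 is ⁴He — an alpha particle.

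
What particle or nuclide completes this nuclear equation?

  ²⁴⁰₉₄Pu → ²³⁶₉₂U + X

Conserve mass number: 240 = 236 + A, so A = 4.
Conserve atomic number: 94 = 92 + Z, so Z = 2.
A = 4 and Z = 2 is ⁴₂He — an alpha particle.

alpha particle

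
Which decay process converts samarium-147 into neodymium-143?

ΔA = 143 − 147 = -4; ΔZ = 60 − 62 = -2.
A drops by 4 and Z drops by 2 — the signature of alpha emission.

alpha decay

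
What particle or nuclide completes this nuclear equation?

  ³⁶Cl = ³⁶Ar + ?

beta-minus particle

Conserve mass number: 36 = 36 + A, so A = 0.
Conserve atomic number: 17 = 18 + Z, so Z = -1.
A = 0 and Z = -1 is e⁻ — a beta-minus particle.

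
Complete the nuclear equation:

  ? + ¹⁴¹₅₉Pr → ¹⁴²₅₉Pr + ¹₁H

deuteron

Conserve mass number: A + 141 = 142 + 1, so A = 2.
Conserve atomic number: Z + 59 = 59 + 1, so Z = 1.
A = 2 and Z = 1 is ²₁H — a deuteron.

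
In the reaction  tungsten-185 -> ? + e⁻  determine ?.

Re-185

Conserve mass number: 185 = A + 0, so A = 185.
Conserve atomic number: 74 = Z − 1, so Z = 75.
Z = 75 is rhenium, so the species is rhenium-185.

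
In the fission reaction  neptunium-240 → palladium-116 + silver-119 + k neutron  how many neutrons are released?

5

Conserve mass number: 240 = 116 + 119 + k, so k = 240 − 235 = 5.
Check atomic number: 93 = 46 + 47 + 0 = 93. ✓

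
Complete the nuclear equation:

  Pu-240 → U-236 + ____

alpha particle

Conserve mass number: 240 = 236 + A, so A = 4.
Conserve atomic number: 94 = 92 + Z, so Z = 2.
A = 4 and Z = 2 is He-4 — an alpha particle.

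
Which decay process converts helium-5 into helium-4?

neutron emission

ΔA = 4 − 5 = -1; ΔZ = 2 − 2 = +0.
A drops by 1 with Z unchanged — a neutron was emitted.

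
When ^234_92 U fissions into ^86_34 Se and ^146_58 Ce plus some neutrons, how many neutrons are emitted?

2

Conserve mass number: 234 = 86 + 146 + k, so k = 234 − 232 = 2.
Check atomic number: 92 = 34 + 58 + 0 = 92. ✓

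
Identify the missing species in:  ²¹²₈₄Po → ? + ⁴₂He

Conserve mass number: 212 = A + 4, so A = 208.
Conserve atomic number: 84 = Z + 2, so Z = 82.
Z = 82 is lead, so the species is ²⁰⁸₈₂Pb.

Pb-208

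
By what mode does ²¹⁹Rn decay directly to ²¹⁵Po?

alpha decay

ΔA = 215 − 219 = -4; ΔZ = 84 − 86 = -2.
A drops by 4 and Z drops by 2 — the signature of alpha emission.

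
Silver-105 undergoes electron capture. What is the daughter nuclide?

Electron capture: mass number changes by +0, atomic number by -1.
A: 105 = 105; Z: 47 − 1 = 46.
Z = 46 is palladium, so the daughter is palladium-105.

Pd-105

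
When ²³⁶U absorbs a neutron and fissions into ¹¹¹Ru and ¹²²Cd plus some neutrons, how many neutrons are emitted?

4

Conserve mass number: 237 = 111 + 122 + k, so k = 237 − 233 = 4.
Check atomic number: 92 = 44 + 48 + 0 = 92. ✓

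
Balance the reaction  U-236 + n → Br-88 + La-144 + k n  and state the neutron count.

Conserve mass number: 237 = 88 + 144 + k, so k = 237 − 232 = 5.
Check atomic number: 92 = 35 + 57 + 0 = 92. ✓

5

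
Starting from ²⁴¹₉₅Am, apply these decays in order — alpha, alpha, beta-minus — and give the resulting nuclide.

U-233

Start: (A, Z) = (241, 95).
After α: (237, 93).
After α: (233, 91).
After β⁻: (233, 92).
Z = 92 is uranium.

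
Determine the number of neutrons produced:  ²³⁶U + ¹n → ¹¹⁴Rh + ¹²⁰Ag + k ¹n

Conserve mass number: 237 = 114 + 120 + k, so k = 237 − 234 = 3.
Check atomic number: 92 = 45 + 47 + 0 = 92. ✓

3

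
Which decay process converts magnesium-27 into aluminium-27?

beta-minus decay

ΔA = 27 − 27 = 0; ΔZ = 13 − 12 = +1.
A is unchanged and Z rises by 1 — a neutron has become a proton (β⁻ decay).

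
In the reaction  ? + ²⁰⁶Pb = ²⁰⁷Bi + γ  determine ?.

proton

Conserve mass number: A + 206 = 207 + 0, so A = 1.
Conserve atomic number: Z + 82 = 83 + 0, so Z = 1.
A = 1 and Z = 1 is ¹H — a proton.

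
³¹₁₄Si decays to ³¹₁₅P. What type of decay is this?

ΔA = 31 − 31 = 0; ΔZ = 15 − 14 = +1.
A is unchanged and Z rises by 1 — a neutron has become a proton (β⁻ decay).

beta-minus decay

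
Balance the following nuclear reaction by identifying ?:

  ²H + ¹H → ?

Conserve mass number: 2 + 1 = A, so A = 3.
Conserve atomic number: 1 + 1 = Z, so Z = 2.
Z = 2 is helium, so the species is ³He.

He-3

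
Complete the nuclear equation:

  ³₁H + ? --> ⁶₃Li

He-3

Conserve mass number: 3 + A = 6, so A = 3.
Conserve atomic number: 1 + Z = 3, so Z = 2.
Z = 2 is helium, so the species is ³₂He.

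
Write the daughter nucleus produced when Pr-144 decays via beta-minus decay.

Nd-144

Beta-minus decay: mass number changes by +0, atomic number by +1.
A: 144 = 144; Z: 59 + 1 = 60.
Z = 60 is neodymium, so the daughter is Nd-144.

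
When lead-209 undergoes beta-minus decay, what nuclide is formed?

Beta-minus decay: mass number changes by +0, atomic number by +1.
A: 209 = 209; Z: 82 + 1 = 83.
Z = 83 is bismuth, so the daughter is bismuth-209.

Bi-209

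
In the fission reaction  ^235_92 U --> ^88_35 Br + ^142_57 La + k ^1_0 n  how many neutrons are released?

5

Conserve mass number: 235 = 88 + 142 + k, so k = 235 − 230 = 5.
Check atomic number: 92 = 35 + 57 + 0 = 92. ✓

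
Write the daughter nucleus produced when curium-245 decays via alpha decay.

Alpha decay: mass number changes by -4, atomic number by -2.
A: 245 − 4 = 241; Z: 96 − 2 = 94.
Z = 94 is plutonium, so the daughter is plutonium-241.

Pu-241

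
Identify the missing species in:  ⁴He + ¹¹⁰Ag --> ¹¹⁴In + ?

Conserve mass number: 4 + 110 = 114 + A, so A = 0.
Conserve atomic number: 2 + 47 = 49 + Z, so Z = 0.
A = 0 and Z = 0 is γ — a gamma ray.

gamma ray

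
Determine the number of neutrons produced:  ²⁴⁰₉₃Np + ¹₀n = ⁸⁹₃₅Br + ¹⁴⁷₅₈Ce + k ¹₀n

5

Conserve mass number: 241 = 89 + 147 + k, so k = 241 − 236 = 5.
Check atomic number: 93 = 35 + 58 + 0 = 93. ✓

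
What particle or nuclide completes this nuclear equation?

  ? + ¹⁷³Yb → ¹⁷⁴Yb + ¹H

deuteron

Conserve mass number: A + 173 = 174 + 1, so A = 2.
Conserve atomic number: Z + 70 = 70 + 1, so Z = 1.
A = 2 and Z = 1 is ²H — a deuteron.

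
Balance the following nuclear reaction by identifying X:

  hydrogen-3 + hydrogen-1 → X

Conserve mass number: 3 + 1 = A, so A = 4.
Conserve atomic number: 1 + 1 = Z, so Z = 2.
A = 4 and Z = 2 is helium-4 — an alpha particle.

He-4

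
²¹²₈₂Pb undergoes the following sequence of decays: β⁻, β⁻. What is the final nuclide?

Po-212

Start: (A, Z) = (212, 82).
After β⁻: (212, 83).
After β⁻: (212, 84).
Z = 84 is polonium.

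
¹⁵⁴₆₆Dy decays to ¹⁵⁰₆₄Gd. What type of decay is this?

ΔA = 150 − 154 = -4; ΔZ = 64 − 66 = -2.
A drops by 4 and Z drops by 2 — the signature of alpha emission.

alpha decay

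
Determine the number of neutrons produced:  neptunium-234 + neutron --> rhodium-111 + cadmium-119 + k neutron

5

Conserve mass number: 235 = 111 + 119 + k, so k = 235 − 230 = 5.
Check atomic number: 93 = 45 + 48 + 0 = 93. ✓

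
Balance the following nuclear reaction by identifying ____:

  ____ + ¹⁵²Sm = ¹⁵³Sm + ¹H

Conserve mass number: A + 152 = 153 + 1, so A = 2.
Conserve atomic number: Z + 62 = 62 + 1, so Z = 1.
A = 2 and Z = 1 is ²H — a deuteron.

deuteron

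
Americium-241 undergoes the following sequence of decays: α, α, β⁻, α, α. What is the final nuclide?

Start: (A, Z) = (241, 95).
After α: (237, 93).
After α: (233, 91).
After β⁻: (233, 92).
After α: (229, 90).
After α: (225, 88).
Z = 88 is radium.

Ra-225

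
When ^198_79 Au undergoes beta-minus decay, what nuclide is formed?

Hg-198

Beta-minus decay: mass number changes by +0, atomic number by +1.
A: 198 = 198; Z: 79 + 1 = 80.
Z = 80 is mercury, so the daughter is ^198_80 Hg.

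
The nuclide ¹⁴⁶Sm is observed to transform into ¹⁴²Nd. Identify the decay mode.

alpha decay

ΔA = 142 − 146 = -4; ΔZ = 60 − 62 = -2.
A drops by 4 and Z drops by 2 — the signature of alpha emission.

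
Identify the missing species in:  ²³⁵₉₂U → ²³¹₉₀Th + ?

Conserve mass number: 235 = 231 + A, so A = 4.
Conserve atomic number: 92 = 90 + Z, so Z = 2.
A = 4 and Z = 2 is ⁴₂He — an alpha particle.

alpha particle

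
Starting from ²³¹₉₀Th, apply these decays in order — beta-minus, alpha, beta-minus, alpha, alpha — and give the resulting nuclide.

Start: (A, Z) = (231, 90).
After β⁻: (231, 91).
After α: (227, 89).
After β⁻: (227, 90).
After α: (223, 88).
After α: (219, 86).
Z = 86 is radon.

Rn-219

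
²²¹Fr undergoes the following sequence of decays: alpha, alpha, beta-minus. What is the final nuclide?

Start: (A, Z) = (221, 87).
After α: (217, 85).
After α: (213, 83).
After β⁻: (213, 84).
Z = 84 is polonium.

Po-213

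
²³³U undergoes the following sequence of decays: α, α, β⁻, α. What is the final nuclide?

Fr-221

Start: (A, Z) = (233, 92).
After α: (229, 90).
After α: (225, 88).
After β⁻: (225, 89).
After α: (221, 87).
Z = 87 is francium.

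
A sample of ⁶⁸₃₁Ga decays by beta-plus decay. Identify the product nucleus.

Zn-68

Beta-plus decay: mass number changes by +0, atomic number by -1.
A: 68 = 68; Z: 31 − 1 = 30.
Z = 30 is zinc, so the daughter is ⁶⁸₃₀Zn.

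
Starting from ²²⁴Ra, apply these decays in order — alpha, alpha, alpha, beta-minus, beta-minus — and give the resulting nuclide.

Start: (A, Z) = (224, 88).
After α: (220, 86).
After α: (216, 84).
After α: (212, 82).
After β⁻: (212, 83).
After β⁻: (212, 84).
Z = 84 is polonium.

Po-212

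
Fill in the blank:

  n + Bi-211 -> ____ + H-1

Conserve mass number: 1 + 211 = A + 1, so A = 211.
Conserve atomic number: 0 + 83 = Z + 1, so Z = 82.
Z = 82 is lead, so the species is Pb-211.

Pb-211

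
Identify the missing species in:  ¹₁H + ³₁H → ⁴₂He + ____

Conserve mass number: 1 + 3 = 4 + A, so A = 0.
Conserve atomic number: 1 + 1 = 2 + Z, so Z = 0.
A = 0 and Z = 0 is ⁰₀γ — a gamma ray.

gamma ray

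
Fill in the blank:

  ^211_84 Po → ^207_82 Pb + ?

Conserve mass number: 211 = 207 + A, so A = 4.
Conserve atomic number: 84 = 82 + Z, so Z = 2.
A = 4 and Z = 2 is ^4_2 He — an alpha particle.

alpha particle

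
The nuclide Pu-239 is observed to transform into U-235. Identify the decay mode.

ΔA = 235 − 239 = -4; ΔZ = 92 − 94 = -2.
A drops by 4 and Z drops by 2 — the signature of alpha emission.

alpha decay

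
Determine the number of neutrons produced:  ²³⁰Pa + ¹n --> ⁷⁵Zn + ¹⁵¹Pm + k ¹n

Conserve mass number: 231 = 75 + 151 + k, so k = 231 − 226 = 5.
Check atomic number: 91 = 30 + 61 + 0 = 91. ✓

5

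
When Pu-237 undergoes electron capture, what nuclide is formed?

Np-237

Electron capture: mass number changes by +0, atomic number by -1.
A: 237 = 237; Z: 94 − 1 = 93.
Z = 93 is neptunium, so the daughter is Np-237.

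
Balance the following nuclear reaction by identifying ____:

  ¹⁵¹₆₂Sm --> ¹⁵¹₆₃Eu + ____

Conserve mass number: 151 = 151 + A, so A = 0.
Conserve atomic number: 62 = 63 + Z, so Z = -1.
A = 0 and Z = -1 is ⁰₋₁e — a beta-minus particle.

beta-minus particle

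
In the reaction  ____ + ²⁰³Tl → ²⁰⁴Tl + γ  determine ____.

neutron

Conserve mass number: A + 203 = 204 + 0, so A = 1.
Conserve atomic number: Z + 81 = 81 + 0, so Z = 0.
A = 1 and Z = 0 is ¹n — a neutron.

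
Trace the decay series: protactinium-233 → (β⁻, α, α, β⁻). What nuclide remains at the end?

Ac-225

Start: (A, Z) = (233, 91).
After β⁻: (233, 92).
After α: (229, 90).
After α: (225, 88).
After β⁻: (225, 89).
Z = 89 is actinium.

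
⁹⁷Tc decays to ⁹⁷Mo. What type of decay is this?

ΔA = 97 − 97 = 0; ΔZ = 42 − 43 = -1.
A is unchanged and Z drops by 1 — a proton has become a neutron (β⁺ emission or electron capture).

beta-plus decay or electron capture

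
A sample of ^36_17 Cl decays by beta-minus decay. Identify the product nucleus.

Ar-36

Beta-minus decay: mass number changes by +0, atomic number by +1.
A: 36 = 36; Z: 17 + 1 = 18.
Z = 18 is argon, so the daughter is ^36_18 Ar.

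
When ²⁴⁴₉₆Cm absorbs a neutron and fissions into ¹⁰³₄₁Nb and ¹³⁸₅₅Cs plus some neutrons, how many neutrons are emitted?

Conserve mass number: 245 = 103 + 138 + k, so k = 245 − 241 = 4.
Check atomic number: 96 = 41 + 55 + 0 = 96. ✓

4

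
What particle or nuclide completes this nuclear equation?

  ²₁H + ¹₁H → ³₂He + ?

Conserve mass number: 2 + 1 = 3 + A, so A = 0.
Conserve atomic number: 1 + 1 = 2 + Z, so Z = 0.
A = 0 and Z = 0 is ⁰₀γ — a gamma ray.

gamma ray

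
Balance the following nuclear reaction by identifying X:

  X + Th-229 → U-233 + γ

Conserve mass number: A + 229 = 233 + 0, so A = 4.
Conserve atomic number: Z + 90 = 92 + 0, so Z = 2.
A = 4 and Z = 2 is He-4 — an alpha particle.

alpha particle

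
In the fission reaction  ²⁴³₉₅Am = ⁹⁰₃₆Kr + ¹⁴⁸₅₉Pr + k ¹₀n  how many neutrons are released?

5

Conserve mass number: 243 = 90 + 148 + k, so k = 243 − 238 = 5.
Check atomic number: 95 = 36 + 59 + 0 = 95. ✓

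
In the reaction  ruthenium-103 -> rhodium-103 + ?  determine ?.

beta-minus particle

Conserve mass number: 103 = 103 + A, so A = 0.
Conserve atomic number: 44 = 45 + Z, so Z = -1.
A = 0 and Z = -1 is e⁻ — a beta-minus particle.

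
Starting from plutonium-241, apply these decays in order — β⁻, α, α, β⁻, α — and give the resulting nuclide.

Start: (A, Z) = (241, 94).
After β⁻: (241, 95).
After α: (237, 93).
After α: (233, 91).
After β⁻: (233, 92).
After α: (229, 90).
Z = 90 is thorium.

Th-229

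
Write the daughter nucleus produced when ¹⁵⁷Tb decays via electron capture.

Electron capture: mass number changes by +0, atomic number by -1.
A: 157 = 157; Z: 65 − 1 = 64.
Z = 64 is gadolinium, so the daughter is ¹⁵⁷Gd.

Gd-157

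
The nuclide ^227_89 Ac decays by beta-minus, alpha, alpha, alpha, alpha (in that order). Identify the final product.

Start: (A, Z) = (227, 89).
After β⁻: (227, 90).
After α: (223, 88).
After α: (219, 86).
After α: (215, 84).
After α: (211, 82).
Z = 82 is lead.

Pb-211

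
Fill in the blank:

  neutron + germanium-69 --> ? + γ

Conserve mass number: 1 + 69 = A + 0, so A = 70.
Conserve atomic number: 0 + 32 = Z + 0, so Z = 32.
Z = 32 is germanium, so the species is germanium-70.

Ge-70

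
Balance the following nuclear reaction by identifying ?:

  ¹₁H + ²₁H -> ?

He-3

Conserve mass number: 1 + 2 = A, so A = 3.
Conserve atomic number: 1 + 1 = Z, so Z = 2.
Z = 2 is helium, so the species is ³₂He.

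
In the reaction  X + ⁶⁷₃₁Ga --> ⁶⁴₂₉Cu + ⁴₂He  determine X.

neutron

Conserve mass number: A + 67 = 64 + 4, so A = 1.
Conserve atomic number: Z + 31 = 29 + 2, so Z = 0.
A = 1 and Z = 0 is ¹₀n — a neutron.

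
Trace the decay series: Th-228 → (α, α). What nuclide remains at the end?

Rn-220

Start: (A, Z) = (228, 90).
After α: (224, 88).
After α: (220, 86).
Z = 86 is radon.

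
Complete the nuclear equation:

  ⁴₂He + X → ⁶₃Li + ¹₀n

Conserve mass number: 4 + A = 6 + 1, so A = 3.
Conserve atomic number: 2 + Z = 3 + 0, so Z = 1.
A = 3 and Z = 1 is ³₁H — a triton.

triton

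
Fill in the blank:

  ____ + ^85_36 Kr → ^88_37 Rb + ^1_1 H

Conserve mass number: A + 85 = 88 + 1, so A = 4.
Conserve atomic number: Z + 36 = 37 + 1, so Z = 2.
A = 4 and Z = 2 is ^4_2 He — an alpha particle.

alpha particle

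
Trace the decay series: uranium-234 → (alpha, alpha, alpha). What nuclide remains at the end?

Rn-222

Start: (A, Z) = (234, 92).
After α: (230, 90).
After α: (226, 88).
After α: (222, 86).
Z = 86 is radon.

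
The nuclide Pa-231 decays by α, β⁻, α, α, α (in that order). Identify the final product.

Po-215

Start: (A, Z) = (231, 91).
After α: (227, 89).
After β⁻: (227, 90).
After α: (223, 88).
After α: (219, 86).
After α: (215, 84).
Z = 84 is polonium.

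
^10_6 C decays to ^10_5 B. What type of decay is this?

ΔA = 10 − 10 = 0; ΔZ = 5 − 6 = -1.
A is unchanged and Z drops by 1 — a proton has become a neutron (β⁺ emission or electron capture).

beta-plus decay or electron capture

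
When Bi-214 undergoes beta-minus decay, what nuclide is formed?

Po-214

Beta-minus decay: mass number changes by +0, atomic number by +1.
A: 214 = 214; Z: 83 + 1 = 84.
Z = 84 is polonium, so the daughter is Po-214.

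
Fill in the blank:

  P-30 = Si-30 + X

Conserve mass number: 30 = 30 + A, so A = 0.
Conserve atomic number: 15 = 14 + Z, so Z = 1.
A = 0 and Z = 1 is e⁺ — a positron.

positron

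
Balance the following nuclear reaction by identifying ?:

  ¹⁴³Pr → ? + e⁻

Nd-143

Conserve mass number: 143 = A + 0, so A = 143.
Conserve atomic number: 59 = Z − 1, so Z = 60.
Z = 60 is neodymium, so the species is ¹⁴³Nd.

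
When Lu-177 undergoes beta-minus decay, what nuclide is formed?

Hf-177

Beta-minus decay: mass number changes by +0, atomic number by +1.
A: 177 = 177; Z: 71 + 1 = 72.
Z = 72 is hafnium, so the daughter is Hf-177.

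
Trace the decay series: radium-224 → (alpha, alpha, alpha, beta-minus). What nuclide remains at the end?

Bi-212

Start: (A, Z) = (224, 88).
After α: (220, 86).
After α: (216, 84).
After α: (212, 82).
After β⁻: (212, 83).
Z = 83 is bismuth.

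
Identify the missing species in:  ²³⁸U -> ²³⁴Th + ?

Conserve mass number: 238 = 234 + A, so A = 4.
Conserve atomic number: 92 = 90 + Z, so Z = 2.
A = 4 and Z = 2 is ⁴He — an alpha particle.

alpha particle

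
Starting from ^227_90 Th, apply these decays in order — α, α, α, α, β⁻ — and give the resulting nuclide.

Start: (A, Z) = (227, 90).
After α: (223, 88).
After α: (219, 86).
After α: (215, 84).
After α: (211, 82).
After β⁻: (211, 83).
Z = 83 is bismuth.

Bi-211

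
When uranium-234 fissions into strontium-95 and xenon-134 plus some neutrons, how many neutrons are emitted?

Conserve mass number: 234 = 95 + 134 + k, so k = 234 − 229 = 5.
Check atomic number: 92 = 38 + 54 + 0 = 92. ✓

5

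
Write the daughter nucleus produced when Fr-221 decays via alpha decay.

At-217

Alpha decay: mass number changes by -4, atomic number by -2.
A: 221 − 4 = 217; Z: 87 − 2 = 85.
Z = 85 is astatine, so the daughter is At-217.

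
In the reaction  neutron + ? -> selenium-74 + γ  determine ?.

Conserve mass number: 1 + A = 74 + 0, so A = 73.
Conserve atomic number: 0 + Z = 34 + 0, so Z = 34.
Z = 34 is selenium, so the species is selenium-73.

Se-73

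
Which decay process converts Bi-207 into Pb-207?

ΔA = 207 − 207 = 0; ΔZ = 82 − 83 = -1.
A is unchanged and Z drops by 1 — a proton has become a neutron (β⁺ emission or electron capture).

beta-plus decay or electron capture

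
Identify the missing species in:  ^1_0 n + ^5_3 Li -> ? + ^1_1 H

He-5

Conserve mass number: 1 + 5 = A + 1, so A = 5.
Conserve atomic number: 0 + 3 = Z + 1, so Z = 2.
Z = 2 is helium, so the species is ^5_2 He.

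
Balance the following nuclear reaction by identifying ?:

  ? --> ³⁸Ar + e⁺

K-38

Conserve mass number: A = 38 + 0, so A = 38.
Conserve atomic number: Z = 18 + 1, so Z = 19.
Z = 19 is potassium, so the species is ³⁸K.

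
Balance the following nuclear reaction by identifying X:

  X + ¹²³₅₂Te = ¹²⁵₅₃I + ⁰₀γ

deuteron

Conserve mass number: A + 123 = 125 + 0, so A = 2.
Conserve atomic number: Z + 52 = 53 + 0, so Z = 1.
A = 2 and Z = 1 is ²₁H — a deuteron.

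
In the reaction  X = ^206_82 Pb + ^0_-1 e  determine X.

Tl-206

Conserve mass number: A = 206 + 0, so A = 206.
Conserve atomic number: Z = 82 − 1, so Z = 81.
Z = 81 is thallium, so the species is ^206_81 Tl.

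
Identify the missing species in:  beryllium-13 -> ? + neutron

Be-12

Conserve mass number: 13 = A + 1, so A = 12.
Conserve atomic number: 4 = Z + 0, so Z = 4.
Z = 4 is beryllium, so the species is beryllium-12.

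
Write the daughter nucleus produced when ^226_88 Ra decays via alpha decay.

Rn-222

Alpha decay: mass number changes by -4, atomic number by -2.
A: 226 − 4 = 222; Z: 88 − 2 = 86.
Z = 86 is radon, so the daughter is ^222_86 Rn.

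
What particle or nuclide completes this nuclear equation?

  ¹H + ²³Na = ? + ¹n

Mg-23

Conserve mass number: 1 + 23 = A + 1, so A = 23.
Conserve atomic number: 1 + 11 = Z + 0, so Z = 12.
Z = 12 is magnesium, so the species is ²³Mg.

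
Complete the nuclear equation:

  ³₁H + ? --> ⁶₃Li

He-3

Conserve mass number: 3 + A = 6, so A = 3.
Conserve atomic number: 1 + Z = 3, so Z = 2.
Z = 2 is helium, so the species is ³₂He.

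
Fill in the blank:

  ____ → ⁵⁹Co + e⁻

Fe-59

Conserve mass number: A = 59 + 0, so A = 59.
Conserve atomic number: Z = 27 − 1, so Z = 26.
Z = 26 is iron, so the species is ⁵⁹Fe.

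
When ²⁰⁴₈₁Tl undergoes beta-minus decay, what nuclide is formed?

Pb-204

Beta-minus decay: mass number changes by +0, atomic number by +1.
A: 204 = 204; Z: 81 + 1 = 82.
Z = 82 is lead, so the daughter is ²⁰⁴₈₂Pb.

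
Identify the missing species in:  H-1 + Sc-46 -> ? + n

Ti-46

Conserve mass number: 1 + 46 = A + 1, so A = 46.
Conserve atomic number: 1 + 21 = Z + 0, so Z = 22.
Z = 22 is titanium, so the species is Ti-46.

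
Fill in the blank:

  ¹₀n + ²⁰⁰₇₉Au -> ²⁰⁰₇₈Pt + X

Conserve mass number: 1 + 200 = 200 + A, so A = 1.
Conserve atomic number: 0 + 79 = 78 + Z, so Z = 1.
A = 1 and Z = 1 is ¹₁H — a proton.

proton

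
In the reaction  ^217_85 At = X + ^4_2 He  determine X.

Bi-213

Conserve mass number: 217 = A + 4, so A = 213.
Conserve atomic number: 85 = Z + 2, so Z = 83.
Z = 83 is bismuth, so the species is ^213_83 Bi.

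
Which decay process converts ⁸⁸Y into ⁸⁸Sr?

ΔA = 88 − 88 = 0; ΔZ = 38 − 39 = -1.
A is unchanged and Z drops by 1 — a proton has become a neutron (β⁺ emission or electron capture).

beta-plus decay or electron capture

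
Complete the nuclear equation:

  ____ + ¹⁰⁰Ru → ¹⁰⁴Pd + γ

Conserve mass number: A + 100 = 104 + 0, so A = 4.
Conserve atomic number: Z + 44 = 46 + 0, so Z = 2.
A = 4 and Z = 2 is ⁴He — an alpha particle.

alpha particle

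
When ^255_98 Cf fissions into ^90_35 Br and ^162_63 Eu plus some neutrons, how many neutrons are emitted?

3

Conserve mass number: 255 = 90 + 162 + k, so k = 255 − 252 = 3.
Check atomic number: 98 = 35 + 63 + 0 = 98. ✓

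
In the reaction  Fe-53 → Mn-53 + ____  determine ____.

Conserve mass number: 53 = 53 + A, so A = 0.
Conserve atomic number: 26 = 25 + Z, so Z = 1.
A = 0 and Z = 1 is e⁺ — a positron.

positron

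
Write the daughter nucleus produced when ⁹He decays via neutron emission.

He-8

Neutron emission: mass number changes by -1, atomic number by +0.
A: 9 − 1 = 8; Z: 2 = 2.
Z = 2 is helium, so the daughter is ⁸He.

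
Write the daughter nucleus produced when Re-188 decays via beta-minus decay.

Beta-minus decay: mass number changes by +0, atomic number by +1.
A: 188 = 188; Z: 75 + 1 = 76.
Z = 76 is osmium, so the daughter is Os-188.

Os-188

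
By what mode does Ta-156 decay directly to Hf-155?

proton emission

ΔA = 155 − 156 = -1; ΔZ = 72 − 73 = -1.
A drops by 1 and Z drops by 1 — a proton was emitted.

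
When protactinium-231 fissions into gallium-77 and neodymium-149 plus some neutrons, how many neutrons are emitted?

5

Conserve mass number: 231 = 77 + 149 + k, so k = 231 − 226 = 5.
Check atomic number: 91 = 31 + 60 + 0 = 91. ✓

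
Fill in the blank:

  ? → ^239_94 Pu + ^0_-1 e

Conserve mass number: A = 239 + 0, so A = 239.
Conserve atomic number: Z = 94 − 1, so Z = 93.
Z = 93 is neptunium, so the species is ^239_93 Np.

Np-239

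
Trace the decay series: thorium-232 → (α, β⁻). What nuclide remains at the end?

Ac-228

Start: (A, Z) = (232, 90).
After α: (228, 88).
After β⁻: (228, 89).
Z = 89 is actinium.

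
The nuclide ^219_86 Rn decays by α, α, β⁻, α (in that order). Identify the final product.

Tl-207

Start: (A, Z) = (219, 86).
After α: (215, 84).
After α: (211, 82).
After β⁻: (211, 83).
After α: (207, 81).
Z = 81 is thallium.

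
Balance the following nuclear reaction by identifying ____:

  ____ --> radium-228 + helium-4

Conserve mass number: A = 228 + 4, so A = 232.
Conserve atomic number: Z = 88 + 2, so Z = 90.
Z = 90 is thorium, so the species is thorium-232.

Th-232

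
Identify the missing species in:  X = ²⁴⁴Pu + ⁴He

Cm-248

Conserve mass number: A = 244 + 4, so A = 248.
Conserve atomic number: Z = 94 + 2, so Z = 96.
Z = 96 is curium, so the species is ²⁴⁸Cm.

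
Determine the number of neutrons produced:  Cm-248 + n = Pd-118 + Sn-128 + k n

3

Conserve mass number: 249 = 118 + 128 + k, so k = 249 − 246 = 3.
Check atomic number: 96 = 46 + 50 + 0 = 96. ✓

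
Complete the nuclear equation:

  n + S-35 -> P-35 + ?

proton

Conserve mass number: 1 + 35 = 35 + A, so A = 1.
Conserve atomic number: 0 + 16 = 15 + Z, so Z = 1.
A = 1 and Z = 1 is H-1 — a proton.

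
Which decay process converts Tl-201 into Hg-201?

ΔA = 201 − 201 = 0; ΔZ = 80 − 81 = -1.
A is unchanged and Z drops by 1 — a proton has become a neutron (β⁺ emission or electron capture).

beta-plus decay or electron capture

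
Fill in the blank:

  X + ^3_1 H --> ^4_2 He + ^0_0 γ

Conserve mass number: A + 3 = 4 + 0, so A = 1.
Conserve atomic number: Z + 1 = 2 + 0, so Z = 1.
A = 1 and Z = 1 is ^1_1 H — a proton.

proton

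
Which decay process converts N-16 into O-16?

beta-minus decay

ΔA = 16 − 16 = 0; ΔZ = 8 − 7 = +1.
A is unchanged and Z rises by 1 — a neutron has become a proton (β⁻ decay).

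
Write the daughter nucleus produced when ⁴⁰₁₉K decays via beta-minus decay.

Beta-minus decay: mass number changes by +0, atomic number by +1.
A: 40 = 40; Z: 19 + 1 = 20.
Z = 20 is calcium, so the daughter is ⁴⁰₂₀Ca.

Ca-40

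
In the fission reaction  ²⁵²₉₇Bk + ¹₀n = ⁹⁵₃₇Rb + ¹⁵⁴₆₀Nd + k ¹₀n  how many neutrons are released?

4

Conserve mass number: 253 = 95 + 154 + k, so k = 253 − 249 = 4.
Check atomic number: 97 = 37 + 60 + 0 = 97. ✓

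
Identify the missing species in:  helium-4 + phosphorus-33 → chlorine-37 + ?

Conserve mass number: 4 + 33 = 37 + A, so A = 0.
Conserve atomic number: 2 + 15 = 17 + Z, so Z = 0.
A = 0 and Z = 0 is γ — a gamma ray.

gamma ray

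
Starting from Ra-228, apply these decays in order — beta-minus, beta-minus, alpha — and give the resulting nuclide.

Ra-224

Start: (A, Z) = (228, 88).
After β⁻: (228, 89).
After β⁻: (228, 90).
After α: (224, 88).
Z = 88 is radium.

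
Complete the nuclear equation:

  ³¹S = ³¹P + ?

Conserve mass number: 31 = 31 + A, so A = 0.
Conserve atomic number: 16 = 15 + Z, so Z = 1.
A = 0 and Z = 1 is e⁺ — a positron.

positron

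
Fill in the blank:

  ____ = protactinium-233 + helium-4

Np-237

Conserve mass number: A = 233 + 4, so A = 237.
Conserve atomic number: Z = 91 + 2, so Z = 93.
Z = 93 is neptunium, so the species is neptunium-237.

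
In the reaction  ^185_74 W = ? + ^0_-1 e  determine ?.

Conserve mass number: 185 = A + 0, so A = 185.
Conserve atomic number: 74 = Z − 1, so Z = 75.
Z = 75 is rhenium, so the species is ^185_75 Re.

Re-185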